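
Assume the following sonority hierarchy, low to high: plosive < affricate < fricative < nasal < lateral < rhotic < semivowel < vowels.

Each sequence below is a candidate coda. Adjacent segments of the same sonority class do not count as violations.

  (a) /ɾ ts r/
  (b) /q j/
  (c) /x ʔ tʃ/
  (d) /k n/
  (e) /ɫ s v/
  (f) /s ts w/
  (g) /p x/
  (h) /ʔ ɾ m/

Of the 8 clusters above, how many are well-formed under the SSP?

1

(a) 6-2-6 → violates
(b) 1-7 → violates
(c) 3-1-2 → violates
(d) 1-4 → violates
(e) 5-3-3 → obeys
(f) 3-2-7 → violates
(g) 1-3 → violates
(h) 1-6-4 → violates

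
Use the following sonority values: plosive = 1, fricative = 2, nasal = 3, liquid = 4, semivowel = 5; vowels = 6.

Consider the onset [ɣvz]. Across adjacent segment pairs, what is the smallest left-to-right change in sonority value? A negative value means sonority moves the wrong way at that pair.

/ɣ/ — fricative, sonority 2.
/v/ — fricative, sonority 2.
/z/ — fricative, sonority 2.
/ɣ/→/v/: change +0.
/v/→/z/: change +0.
Minimum = 0.

0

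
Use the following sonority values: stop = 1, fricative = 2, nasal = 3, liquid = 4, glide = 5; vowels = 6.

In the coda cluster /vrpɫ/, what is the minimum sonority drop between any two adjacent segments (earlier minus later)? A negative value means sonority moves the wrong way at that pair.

-3

/v/ — fricative, sonority 2.
/r/ — liquid, sonority 4.
/p/ — stop, sonority 1.
/ɫ/ — liquid, sonority 4.
/v/→/r/: change -2.
/r/→/p/: change +3.
/p/→/ɫ/: change -3.
Minimum = -3.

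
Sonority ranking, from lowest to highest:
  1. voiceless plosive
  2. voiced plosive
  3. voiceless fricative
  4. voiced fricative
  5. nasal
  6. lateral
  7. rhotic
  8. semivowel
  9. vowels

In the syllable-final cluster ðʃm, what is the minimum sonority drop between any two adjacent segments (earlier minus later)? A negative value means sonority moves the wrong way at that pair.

-2

/ð/: voiced fricative = 4.
/ʃ/: voiceless fricative = 3.
/m/: nasal = 5.
/ð/→/ʃ/: change +1.
/ʃ/→/m/: change -2.
Minimum = -2.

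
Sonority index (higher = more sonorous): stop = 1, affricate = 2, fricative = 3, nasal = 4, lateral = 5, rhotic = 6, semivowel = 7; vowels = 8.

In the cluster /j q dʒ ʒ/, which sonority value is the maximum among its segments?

7

/j/: semivowel = 7.
/q/: stop = 1.
/dʒ/: affricate = 2.
/ʒ/: fricative = 3.
The maximum is 7.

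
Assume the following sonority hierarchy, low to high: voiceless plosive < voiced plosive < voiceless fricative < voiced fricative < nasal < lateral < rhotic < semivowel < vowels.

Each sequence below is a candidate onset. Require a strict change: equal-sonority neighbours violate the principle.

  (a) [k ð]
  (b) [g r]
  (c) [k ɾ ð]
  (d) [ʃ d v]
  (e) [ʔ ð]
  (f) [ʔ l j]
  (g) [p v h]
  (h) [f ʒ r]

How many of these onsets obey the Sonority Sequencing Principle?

(a) 1-4 → obeys
(b) 2-7 → obeys
(c) 1-7-4 → violates
(d) 3-2-4 → violates
(e) 1-4 → obeys
(f) 1-6-8 → obeys
(g) 1-4-3 → violates
(h) 3-4-7 → obeys

5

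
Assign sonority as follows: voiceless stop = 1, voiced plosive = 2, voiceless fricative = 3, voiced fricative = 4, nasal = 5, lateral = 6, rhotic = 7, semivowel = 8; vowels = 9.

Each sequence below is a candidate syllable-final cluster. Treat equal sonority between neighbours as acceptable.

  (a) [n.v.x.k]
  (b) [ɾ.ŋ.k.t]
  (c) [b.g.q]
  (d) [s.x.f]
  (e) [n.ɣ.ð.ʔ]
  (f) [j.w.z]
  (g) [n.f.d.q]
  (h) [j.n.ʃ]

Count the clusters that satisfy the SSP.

(a) sonority 5-4-3-1: well-formed.
(b) sonority 7-5-1-1: well-formed.
(c) sonority 2-2-1: well-formed.
(d) sonority 3-3-3: well-formed.
(e) sonority 5-4-4-1: well-formed.
(f) sonority 8-8-4: well-formed.
(g) sonority 5-3-2-1: well-formed.
(h) sonority 8-5-3: well-formed.

8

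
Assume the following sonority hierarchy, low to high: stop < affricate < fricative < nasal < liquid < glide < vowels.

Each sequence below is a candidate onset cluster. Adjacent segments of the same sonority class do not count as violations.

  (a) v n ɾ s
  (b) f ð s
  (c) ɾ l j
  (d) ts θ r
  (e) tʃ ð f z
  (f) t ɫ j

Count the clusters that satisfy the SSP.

(a) v n ɾ s: profile 3-4-5-3 — violates.
(b) f ð s: profile 3-3-3 — obeys.
(c) ɾ l j: profile 5-5-6 — obeys.
(d) ts θ r: profile 2-3-5 — obeys.
(e) tʃ ð f z: profile 2-3-3-3 — obeys.
(f) t ɫ j: profile 1-5-6 — obeys.

5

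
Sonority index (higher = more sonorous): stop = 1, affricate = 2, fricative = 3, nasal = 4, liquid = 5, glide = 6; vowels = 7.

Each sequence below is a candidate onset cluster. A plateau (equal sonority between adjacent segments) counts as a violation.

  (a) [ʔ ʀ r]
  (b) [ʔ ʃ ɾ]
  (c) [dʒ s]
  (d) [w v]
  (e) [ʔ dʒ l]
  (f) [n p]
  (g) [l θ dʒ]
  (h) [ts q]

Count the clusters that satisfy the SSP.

(a) sonority 1-5-5: ill-formed.
(b) sonority 1-3-5: well-formed.
(c) sonority 2-3: well-formed.
(d) sonority 6-3: ill-formed.
(e) sonority 1-2-5: well-formed.
(f) sonority 4-1: ill-formed.
(g) sonority 5-3-2: ill-formed.
(h) sonority 2-1: ill-formed.

3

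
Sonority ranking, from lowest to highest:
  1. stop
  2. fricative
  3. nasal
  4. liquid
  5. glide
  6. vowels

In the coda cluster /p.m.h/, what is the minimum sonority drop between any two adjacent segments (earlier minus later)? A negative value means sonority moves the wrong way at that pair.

-2

/p/ is a stop (sonority 1).
/m/ is a nasal (sonority 3).
/h/ is a fricative (sonority 2).
/p/→/m/: change -2.
/m/→/h/: change +1.
Minimum = -2.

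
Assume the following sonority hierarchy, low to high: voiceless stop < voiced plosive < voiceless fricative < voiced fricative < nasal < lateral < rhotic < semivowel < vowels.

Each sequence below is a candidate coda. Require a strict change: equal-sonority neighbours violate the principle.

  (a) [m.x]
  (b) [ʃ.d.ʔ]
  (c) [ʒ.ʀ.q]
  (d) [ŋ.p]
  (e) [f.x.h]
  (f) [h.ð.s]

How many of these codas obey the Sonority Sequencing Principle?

3

(a) sonority 5-3: well-formed.
(b) sonority 3-2-1: well-formed.
(c) sonority 4-7-1: ill-formed.
(d) sonority 5-1: well-formed.
(e) sonority 3-3-3: ill-formed.
(f) sonority 3-4-3: ill-formed.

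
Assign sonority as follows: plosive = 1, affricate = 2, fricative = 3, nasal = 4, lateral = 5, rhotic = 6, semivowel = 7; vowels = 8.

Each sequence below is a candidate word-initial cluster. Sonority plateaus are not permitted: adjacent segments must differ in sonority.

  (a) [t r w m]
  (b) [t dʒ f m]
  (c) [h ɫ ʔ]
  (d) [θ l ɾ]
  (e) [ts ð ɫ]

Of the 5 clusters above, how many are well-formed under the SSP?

(a) 1-6-7-4 → violates
(b) 1-2-3-4 → obeys
(c) 3-5-1 → violates
(d) 3-5-6 → obeys
(e) 2-3-5 → obeys

3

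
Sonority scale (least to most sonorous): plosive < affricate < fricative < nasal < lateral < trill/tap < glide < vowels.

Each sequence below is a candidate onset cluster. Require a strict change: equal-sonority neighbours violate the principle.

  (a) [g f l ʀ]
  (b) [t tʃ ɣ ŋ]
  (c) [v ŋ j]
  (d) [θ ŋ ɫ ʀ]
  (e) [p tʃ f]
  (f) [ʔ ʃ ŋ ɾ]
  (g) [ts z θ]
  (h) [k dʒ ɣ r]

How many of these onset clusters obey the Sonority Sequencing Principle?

7

(a) sonority 1-3-5-6: well-formed.
(b) sonority 1-2-3-4: well-formed.
(c) sonority 3-4-7: well-formed.
(d) sonority 3-4-5-6: well-formed.
(e) sonority 1-2-3: well-formed.
(f) sonority 1-3-4-6: well-formed.
(g) sonority 2-3-3: ill-formed.
(h) sonority 1-2-3-6: well-formed.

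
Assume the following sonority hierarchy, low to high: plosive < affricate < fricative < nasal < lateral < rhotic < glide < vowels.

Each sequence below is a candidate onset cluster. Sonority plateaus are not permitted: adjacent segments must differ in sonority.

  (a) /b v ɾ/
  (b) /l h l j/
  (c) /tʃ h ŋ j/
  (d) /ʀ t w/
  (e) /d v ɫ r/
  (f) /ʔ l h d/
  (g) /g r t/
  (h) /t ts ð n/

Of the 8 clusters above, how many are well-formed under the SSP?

4

(a) 1-3-6 → obeys
(b) 5-3-5-7 → violates
(c) 2-3-4-7 → obeys
(d) 6-1-7 → violates
(e) 1-3-5-6 → obeys
(f) 1-5-3-1 → violates
(g) 1-6-1 → violates
(h) 1-2-3-4 → obeys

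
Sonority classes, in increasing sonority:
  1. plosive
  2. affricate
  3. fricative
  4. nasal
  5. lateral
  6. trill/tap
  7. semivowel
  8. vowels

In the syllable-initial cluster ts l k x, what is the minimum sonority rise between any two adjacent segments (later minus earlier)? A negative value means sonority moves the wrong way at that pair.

/ts/: affricate = 2.
/l/: lateral = 5.
/k/: plosive = 1.
/x/: fricative = 3.
/ts/→/l/: change +3.
/l/→/k/: change -4.
/k/→/x/: change +2.
Minimum = -4.

-4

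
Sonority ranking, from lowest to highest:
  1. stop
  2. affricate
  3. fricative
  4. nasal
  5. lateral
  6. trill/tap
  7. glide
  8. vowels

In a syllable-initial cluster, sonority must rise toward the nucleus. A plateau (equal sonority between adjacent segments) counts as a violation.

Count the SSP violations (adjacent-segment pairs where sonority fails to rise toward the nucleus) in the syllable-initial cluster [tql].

1

/t/ — stop, sonority 1.
/q/ — stop, sonority 1.
/l/ — lateral, sonority 5.
/t/→/q/: 1→1 (plateau) — violation.
/q/→/l/: 1→5 (rises) — ok.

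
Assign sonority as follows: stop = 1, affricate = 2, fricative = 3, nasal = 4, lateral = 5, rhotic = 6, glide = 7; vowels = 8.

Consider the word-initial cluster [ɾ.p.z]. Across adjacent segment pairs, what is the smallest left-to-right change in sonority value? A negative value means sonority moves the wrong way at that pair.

-5

/ɾ/ — rhotic, sonority 6.
/p/ — stop, sonority 1.
/z/ — fricative, sonority 3.
/ɾ/→/p/: change -5.
/p/→/z/: change +2.
Minimum = -5.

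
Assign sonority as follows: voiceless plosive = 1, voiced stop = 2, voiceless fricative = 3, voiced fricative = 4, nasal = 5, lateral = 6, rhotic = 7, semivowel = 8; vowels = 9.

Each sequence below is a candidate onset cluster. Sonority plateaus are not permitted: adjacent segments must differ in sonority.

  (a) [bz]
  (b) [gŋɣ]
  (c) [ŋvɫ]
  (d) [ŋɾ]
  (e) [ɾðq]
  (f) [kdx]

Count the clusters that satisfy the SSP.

(a) sonority 2-4: well-formed.
(b) sonority 2-5-4: ill-formed.
(c) sonority 5-4-6: ill-formed.
(d) sonority 5-7: well-formed.
(e) sonority 7-4-1: ill-formed.
(f) sonority 1-2-3: well-formed.

3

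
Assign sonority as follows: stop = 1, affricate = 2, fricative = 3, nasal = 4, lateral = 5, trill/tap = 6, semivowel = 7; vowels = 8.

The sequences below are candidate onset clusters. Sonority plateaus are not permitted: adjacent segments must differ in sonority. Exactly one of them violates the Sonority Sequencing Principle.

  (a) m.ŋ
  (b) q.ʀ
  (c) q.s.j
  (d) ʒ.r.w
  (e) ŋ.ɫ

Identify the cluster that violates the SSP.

(a) sonority 4-4: ill-formed.
(b) sonority 1-6: well-formed.
(c) sonority 1-3-7: well-formed.
(d) sonority 3-6-7: well-formed.
(e) sonority 4-5: well-formed.

a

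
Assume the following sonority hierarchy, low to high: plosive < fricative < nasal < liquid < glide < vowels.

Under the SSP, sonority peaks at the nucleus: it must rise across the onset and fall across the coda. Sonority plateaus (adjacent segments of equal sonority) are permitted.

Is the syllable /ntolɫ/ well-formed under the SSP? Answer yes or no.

no

Onset: /n/ is a nasal (sonority 3), /t/ is a plosive (sonority 1); then the nucleus /o/ (sonority 6).
Onset profile 3-1-6 — does not rise throughout.
Coda: /l/ is a liquid (sonority 4), /ɫ/ is a liquid (sonority 4).
Coda profile 6-4-4 — falls from the nucleus.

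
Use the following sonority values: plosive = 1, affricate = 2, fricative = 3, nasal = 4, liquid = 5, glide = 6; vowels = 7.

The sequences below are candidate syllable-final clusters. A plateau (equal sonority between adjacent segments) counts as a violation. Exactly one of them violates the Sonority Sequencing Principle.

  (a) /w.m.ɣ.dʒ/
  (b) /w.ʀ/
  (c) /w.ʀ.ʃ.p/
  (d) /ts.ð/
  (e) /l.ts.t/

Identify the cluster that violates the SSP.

(a) sonority 6-4-3-2: well-formed.
(b) sonority 6-5: well-formed.
(c) sonority 6-5-3-1: well-formed.
(d) sonority 2-3: ill-formed.
(e) sonority 5-2-1: well-formed.

d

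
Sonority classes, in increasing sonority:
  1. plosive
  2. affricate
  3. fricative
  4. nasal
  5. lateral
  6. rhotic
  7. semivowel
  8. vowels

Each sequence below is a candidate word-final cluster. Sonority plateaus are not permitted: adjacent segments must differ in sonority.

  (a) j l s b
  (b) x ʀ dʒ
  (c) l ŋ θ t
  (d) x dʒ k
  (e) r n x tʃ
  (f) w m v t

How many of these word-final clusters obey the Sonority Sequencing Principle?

5

(a) 7-5-3-1 → obeys
(b) 3-6-2 → violates
(c) 5-4-3-1 → obeys
(d) 3-2-1 → obeys
(e) 6-4-3-2 → obeys
(f) 7-4-3-1 → obeys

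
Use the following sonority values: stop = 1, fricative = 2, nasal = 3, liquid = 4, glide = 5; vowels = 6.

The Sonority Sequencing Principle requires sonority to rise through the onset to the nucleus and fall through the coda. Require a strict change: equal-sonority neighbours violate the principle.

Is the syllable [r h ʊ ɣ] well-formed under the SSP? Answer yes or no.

no

Onset: /r/ is a liquid (sonority 4), /h/ is a fricative (sonority 2); then the nucleus /ʊ/ (sonority 6).
Onset profile 4-2-6 — does not strictly rise throughout.
Coda: /ɣ/ is a fricative (sonority 2).
Coda profile 6-2 — falls from the nucleus.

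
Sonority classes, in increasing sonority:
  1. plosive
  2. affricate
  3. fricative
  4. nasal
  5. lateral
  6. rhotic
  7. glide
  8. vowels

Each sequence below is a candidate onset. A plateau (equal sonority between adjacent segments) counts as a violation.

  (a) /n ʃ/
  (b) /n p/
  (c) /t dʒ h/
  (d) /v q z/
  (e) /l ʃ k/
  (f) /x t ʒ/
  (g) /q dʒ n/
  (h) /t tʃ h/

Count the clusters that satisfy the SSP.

3

(a) sonority 4-3: ill-formed.
(b) sonority 4-1: ill-formed.
(c) sonority 1-2-3: well-formed.
(d) sonority 3-1-3: ill-formed.
(e) sonority 5-3-1: ill-formed.
(f) sonority 3-1-3: ill-formed.
(g) sonority 1-2-4: well-formed.
(h) sonority 1-2-3: well-formed.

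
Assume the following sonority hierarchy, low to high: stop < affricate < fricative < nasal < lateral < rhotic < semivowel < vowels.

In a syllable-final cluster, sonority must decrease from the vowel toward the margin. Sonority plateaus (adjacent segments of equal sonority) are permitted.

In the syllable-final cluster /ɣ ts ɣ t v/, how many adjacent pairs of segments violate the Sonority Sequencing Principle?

2

/ɣ/ — fricative, sonority 3.
/ts/ — affricate, sonority 2.
/ɣ/ — fricative, sonority 3.
/t/ — stop, sonority 1.
/v/ — fricative, sonority 3.
/ɣ/→/ts/: 3→2 (falls) — ok.
/ts/→/ɣ/: 2→3 (does not fall) — violation.
/ɣ/→/t/: 3→1 (falls) — ok.
/t/→/v/: 1→3 (does not fall) — violation.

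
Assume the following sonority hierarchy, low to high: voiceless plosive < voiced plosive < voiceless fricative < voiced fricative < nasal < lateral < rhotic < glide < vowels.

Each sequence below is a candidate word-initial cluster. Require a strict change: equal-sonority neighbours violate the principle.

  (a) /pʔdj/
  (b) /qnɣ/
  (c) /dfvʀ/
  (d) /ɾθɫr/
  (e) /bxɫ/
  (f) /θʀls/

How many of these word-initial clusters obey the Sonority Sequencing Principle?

2

(a) sonority 1-1-2-8: ill-formed.
(b) sonority 1-5-4: ill-formed.
(c) sonority 2-3-4-7: well-formed.
(d) sonority 7-3-6-7: ill-formed.
(e) sonority 2-3-6: well-formed.
(f) sonority 3-7-6-3: ill-formed.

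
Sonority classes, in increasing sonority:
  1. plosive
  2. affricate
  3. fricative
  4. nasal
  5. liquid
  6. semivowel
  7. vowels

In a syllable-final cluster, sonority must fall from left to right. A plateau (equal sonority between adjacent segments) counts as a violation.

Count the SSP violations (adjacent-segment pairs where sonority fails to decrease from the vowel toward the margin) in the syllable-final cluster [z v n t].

2

/z/ — fricative, sonority 3.
/v/ — fricative, sonority 3.
/n/ — nasal, sonority 4.
/t/ — plosive, sonority 1.
/z/→/v/: 3→3 (plateau) — violation.
/v/→/n/: 3→4 (does not fall) — violation.
/n/→/t/: 4→1 (falls) — ok.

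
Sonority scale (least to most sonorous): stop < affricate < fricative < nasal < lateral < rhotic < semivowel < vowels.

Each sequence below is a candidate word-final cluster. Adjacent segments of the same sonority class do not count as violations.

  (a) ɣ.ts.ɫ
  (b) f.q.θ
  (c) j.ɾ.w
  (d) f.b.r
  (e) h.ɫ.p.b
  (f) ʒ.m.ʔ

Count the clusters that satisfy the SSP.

0

(a) 3-2-5 → violates
(b) 3-1-3 → violates
(c) 7-6-7 → violates
(d) 3-1-6 → violates
(e) 3-5-1-1 → violates
(f) 3-4-1 → violates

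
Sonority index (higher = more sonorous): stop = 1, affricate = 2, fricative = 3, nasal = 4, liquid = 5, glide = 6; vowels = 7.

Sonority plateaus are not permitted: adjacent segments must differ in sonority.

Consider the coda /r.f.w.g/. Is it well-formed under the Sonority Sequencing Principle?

/r/: liquid = 5.
/f/: fricative = 3.
/w/: glide = 6.
/g/: stop = 1.
The profile is 5-3-6-1. Between /f/ (3) and /w/ (6) sonority does not fall, so the cluster violates the SSP.

no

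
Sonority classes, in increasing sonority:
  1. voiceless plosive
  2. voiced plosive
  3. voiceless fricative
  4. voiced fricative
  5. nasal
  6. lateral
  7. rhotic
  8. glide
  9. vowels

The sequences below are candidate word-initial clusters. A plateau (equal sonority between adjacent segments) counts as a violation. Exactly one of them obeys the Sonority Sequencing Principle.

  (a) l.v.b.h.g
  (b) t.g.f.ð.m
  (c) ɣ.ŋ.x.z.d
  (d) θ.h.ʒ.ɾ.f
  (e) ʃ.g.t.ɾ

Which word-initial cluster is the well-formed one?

(a) l.v.b.h.g: profile 6-4-2-3-2 — violates.
(b) t.g.f.ð.m: profile 1-2-3-4-5 — obeys.
(c) ɣ.ŋ.x.z.d: profile 4-5-3-4-2 — violates.
(d) θ.h.ʒ.ɾ.f: profile 3-3-4-7-3 — violates.
(e) ʃ.g.t.ɾ: profile 3-2-1-7 — violates.

b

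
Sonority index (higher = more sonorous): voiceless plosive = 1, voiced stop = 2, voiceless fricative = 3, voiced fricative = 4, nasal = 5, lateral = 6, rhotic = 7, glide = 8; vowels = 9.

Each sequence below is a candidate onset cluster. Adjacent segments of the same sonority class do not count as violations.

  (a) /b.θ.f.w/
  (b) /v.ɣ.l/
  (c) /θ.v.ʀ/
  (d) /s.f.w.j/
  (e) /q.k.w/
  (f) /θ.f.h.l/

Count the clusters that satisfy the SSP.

6

(a) sonority 2-3-3-8: well-formed.
(b) sonority 4-4-6: well-formed.
(c) sonority 3-4-7: well-formed.
(d) sonority 3-3-8-8: well-formed.
(e) sonority 1-1-8: well-formed.
(f) sonority 3-3-3-6: well-formed.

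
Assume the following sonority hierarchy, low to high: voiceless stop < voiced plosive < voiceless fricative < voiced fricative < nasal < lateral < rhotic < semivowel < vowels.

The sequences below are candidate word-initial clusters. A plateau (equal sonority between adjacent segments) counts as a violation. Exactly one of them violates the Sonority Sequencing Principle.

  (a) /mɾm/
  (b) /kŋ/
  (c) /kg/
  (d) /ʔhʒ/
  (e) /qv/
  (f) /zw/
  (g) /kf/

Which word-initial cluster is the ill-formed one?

(a) sonority 5-7-5: ill-formed.
(b) sonority 1-5: well-formed.
(c) sonority 1-2: well-formed.
(d) sonority 1-3-4: well-formed.
(e) sonority 1-4: well-formed.
(f) sonority 4-8: well-formed.
(g) sonority 1-3: well-formed.

a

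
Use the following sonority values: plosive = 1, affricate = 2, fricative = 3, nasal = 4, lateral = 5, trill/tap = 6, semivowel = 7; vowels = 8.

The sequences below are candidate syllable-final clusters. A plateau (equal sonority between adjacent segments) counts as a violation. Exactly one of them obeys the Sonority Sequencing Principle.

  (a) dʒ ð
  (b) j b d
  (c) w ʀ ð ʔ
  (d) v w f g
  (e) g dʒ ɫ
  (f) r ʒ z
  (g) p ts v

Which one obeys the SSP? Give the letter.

(a) sonority 2-3: ill-formed.
(b) sonority 7-1-1: ill-formed.
(c) sonority 7-6-3-1: well-formed.
(d) sonority 3-7-3-1: ill-formed.
(e) sonority 1-2-5: ill-formed.
(f) sonority 6-3-3: ill-formed.
(g) sonority 1-2-3: ill-formed.

c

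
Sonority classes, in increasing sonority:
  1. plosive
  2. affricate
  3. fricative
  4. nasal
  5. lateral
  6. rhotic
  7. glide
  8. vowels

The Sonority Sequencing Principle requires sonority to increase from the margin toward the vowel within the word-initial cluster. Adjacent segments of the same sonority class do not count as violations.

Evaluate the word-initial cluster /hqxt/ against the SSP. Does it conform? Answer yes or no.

no

/h/ is a fricative (sonority 3).
/q/ is a plosive (sonority 1).
/x/ is a fricative (sonority 3).
/t/ is a plosive (sonority 1).
The profile is 3-1-3-1. Between /h/ (3) and /q/ (1) sonority does not rise, so the cluster violates the SSP.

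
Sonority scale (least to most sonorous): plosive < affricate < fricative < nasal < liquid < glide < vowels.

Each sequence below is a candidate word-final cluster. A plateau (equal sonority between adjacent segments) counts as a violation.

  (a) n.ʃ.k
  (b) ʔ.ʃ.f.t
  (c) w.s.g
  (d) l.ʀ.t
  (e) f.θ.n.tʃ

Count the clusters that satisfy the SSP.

(a) 4-3-1 → obeys
(b) 1-3-3-1 → violates
(c) 6-3-1 → obeys
(d) 5-5-1 → violates
(e) 3-3-4-2 → violates

2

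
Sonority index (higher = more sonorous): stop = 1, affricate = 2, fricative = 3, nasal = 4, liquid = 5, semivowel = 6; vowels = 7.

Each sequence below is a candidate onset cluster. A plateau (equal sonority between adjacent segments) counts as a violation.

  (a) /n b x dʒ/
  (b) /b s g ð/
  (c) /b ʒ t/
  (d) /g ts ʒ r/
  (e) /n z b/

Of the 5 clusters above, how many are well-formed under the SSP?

1

(a) /n b x dʒ/: profile 4-1-3-2 — violates.
(b) /b s g ð/: profile 1-3-1-3 — violates.
(c) /b ʒ t/: profile 1-3-1 — violates.
(d) /g ts ʒ r/: profile 1-2-3-5 — obeys.
(e) /n z b/: profile 4-3-1 — violates.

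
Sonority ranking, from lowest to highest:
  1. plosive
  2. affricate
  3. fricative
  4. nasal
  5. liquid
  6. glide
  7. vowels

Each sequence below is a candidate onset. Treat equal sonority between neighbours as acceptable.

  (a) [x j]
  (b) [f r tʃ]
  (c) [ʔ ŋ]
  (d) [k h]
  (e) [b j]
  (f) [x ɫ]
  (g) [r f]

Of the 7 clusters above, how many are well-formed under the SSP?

5

(a) sonority 3-6: well-formed.
(b) sonority 3-5-2: ill-formed.
(c) sonority 1-4: well-formed.
(d) sonority 1-3: well-formed.
(e) sonority 1-6: well-formed.
(f) sonority 3-5: well-formed.
(g) sonority 5-3: ill-formed.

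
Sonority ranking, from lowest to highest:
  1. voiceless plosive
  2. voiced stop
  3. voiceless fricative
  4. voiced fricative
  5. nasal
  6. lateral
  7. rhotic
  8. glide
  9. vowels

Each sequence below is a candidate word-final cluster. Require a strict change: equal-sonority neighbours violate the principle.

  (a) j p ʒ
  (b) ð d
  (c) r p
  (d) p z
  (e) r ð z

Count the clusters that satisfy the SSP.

2

(a) sonority 8-1-4: ill-formed.
(b) sonority 4-2: well-formed.
(c) sonority 7-1: well-formed.
(d) sonority 1-4: ill-formed.
(e) sonority 7-4-4: ill-formed.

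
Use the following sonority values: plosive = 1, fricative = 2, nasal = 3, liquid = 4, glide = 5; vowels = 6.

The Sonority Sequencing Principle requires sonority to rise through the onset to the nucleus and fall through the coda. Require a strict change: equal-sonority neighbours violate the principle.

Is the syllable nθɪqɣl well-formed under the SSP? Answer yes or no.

no

Onset: /n/ is a nasal (sonority 3), /θ/ is a fricative (sonority 2); then the nucleus /ɪ/ (sonority 6).
Onset profile 3-2-6 — does not strictly rise throughout.
Coda: /q/ is a plosive (sonority 1), /ɣ/ is a fricative (sonority 2), /l/ is a liquid (sonority 4).
Coda profile 6-1-2-4 — does not strictly fall throughout.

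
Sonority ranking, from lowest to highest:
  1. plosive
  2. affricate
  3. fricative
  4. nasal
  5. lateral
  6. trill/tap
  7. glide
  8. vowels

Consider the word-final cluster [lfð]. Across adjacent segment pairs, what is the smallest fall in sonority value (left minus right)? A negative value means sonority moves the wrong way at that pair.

/l/: lateral = 5.
/f/: fricative = 3.
/ð/: fricative = 3.
/l/→/f/: change +2.
/f/→/ð/: change +0.
Minimum = 0.

0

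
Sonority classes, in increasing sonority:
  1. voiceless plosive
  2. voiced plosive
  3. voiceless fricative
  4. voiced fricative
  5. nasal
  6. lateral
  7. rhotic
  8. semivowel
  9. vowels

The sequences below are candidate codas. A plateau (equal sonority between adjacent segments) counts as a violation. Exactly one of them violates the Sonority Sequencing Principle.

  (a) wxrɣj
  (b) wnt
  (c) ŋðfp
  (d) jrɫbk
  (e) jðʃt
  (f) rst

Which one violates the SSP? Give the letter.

a

(a) wxrɣj: profile 8-3-7-4-8 — violates.
(b) wnt: profile 8-5-1 — obeys.
(c) ŋðfp: profile 5-4-3-1 — obeys.
(d) jrɫbk: profile 8-7-6-2-1 — obeys.
(e) jðʃt: profile 8-4-3-1 — obeys.
(f) rst: profile 7-3-1 — obeys.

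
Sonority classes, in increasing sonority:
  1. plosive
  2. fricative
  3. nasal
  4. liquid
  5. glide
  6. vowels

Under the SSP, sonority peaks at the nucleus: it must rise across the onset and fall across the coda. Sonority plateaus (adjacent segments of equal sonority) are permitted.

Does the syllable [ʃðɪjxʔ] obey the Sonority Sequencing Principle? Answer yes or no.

yes

Onset: /ʃ/ is a fricative (sonority 2), /ð/ is a fricative (sonority 2); then the nucleus /ɪ/ (sonority 6).
Onset profile 2-2-6 — rises to the nucleus.
Coda: /j/ is a glide (sonority 5), /x/ is a fricative (sonority 2), /ʔ/ is a plosive (sonority 1).
Coda profile 6-5-2-1 — falls from the nucleus.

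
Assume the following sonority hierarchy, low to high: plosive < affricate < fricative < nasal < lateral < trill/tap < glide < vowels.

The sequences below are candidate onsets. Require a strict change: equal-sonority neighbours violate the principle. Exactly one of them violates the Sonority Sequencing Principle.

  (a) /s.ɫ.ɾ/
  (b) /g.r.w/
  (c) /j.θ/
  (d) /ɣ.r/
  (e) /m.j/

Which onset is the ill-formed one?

(a) sonority 3-5-6: well-formed.
(b) sonority 1-6-7: well-formed.
(c) sonority 7-3: ill-formed.
(d) sonority 3-6: well-formed.
(e) sonority 4-7: well-formed.

c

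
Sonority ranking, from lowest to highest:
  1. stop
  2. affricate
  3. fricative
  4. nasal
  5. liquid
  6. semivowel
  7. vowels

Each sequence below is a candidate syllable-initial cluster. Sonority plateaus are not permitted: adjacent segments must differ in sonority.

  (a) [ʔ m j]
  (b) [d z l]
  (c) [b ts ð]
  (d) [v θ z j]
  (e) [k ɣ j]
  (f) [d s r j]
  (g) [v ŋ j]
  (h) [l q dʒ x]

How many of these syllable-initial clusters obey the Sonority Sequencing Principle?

(a) sonority 1-4-6: well-formed.
(b) sonority 1-3-5: well-formed.
(c) sonority 1-2-3: well-formed.
(d) sonority 3-3-3-6: ill-formed.
(e) sonority 1-3-6: well-formed.
(f) sonority 1-3-5-6: well-formed.
(g) sonority 3-4-6: well-formed.
(h) sonority 5-1-2-3: ill-formed.

6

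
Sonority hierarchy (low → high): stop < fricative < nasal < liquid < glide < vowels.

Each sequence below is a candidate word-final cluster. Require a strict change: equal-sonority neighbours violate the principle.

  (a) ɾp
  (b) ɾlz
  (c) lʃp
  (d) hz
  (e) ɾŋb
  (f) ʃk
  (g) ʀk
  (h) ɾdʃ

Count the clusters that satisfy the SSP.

(a) ɾp: profile 4-1 — obeys.
(b) ɾlz: profile 4-4-2 — violates.
(c) lʃp: profile 4-2-1 — obeys.
(d) hz: profile 2-2 — violates.
(e) ɾŋb: profile 4-3-1 — obeys.
(f) ʃk: profile 2-1 — obeys.
(g) ʀk: profile 4-1 — obeys.
(h) ɾdʃ: profile 4-1-2 — violates.

5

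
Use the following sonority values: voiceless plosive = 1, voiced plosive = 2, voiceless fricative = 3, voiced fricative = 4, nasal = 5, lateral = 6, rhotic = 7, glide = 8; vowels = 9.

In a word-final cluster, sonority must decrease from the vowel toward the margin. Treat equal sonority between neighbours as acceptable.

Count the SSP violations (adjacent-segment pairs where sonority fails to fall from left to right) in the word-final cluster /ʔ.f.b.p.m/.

/ʔ/: voiceless plosive = 1.
/f/: voiceless fricative = 3.
/b/: voiced plosive = 2.
/p/: voiceless plosive = 1.
/m/: nasal = 5.
/ʔ/→/f/: 1→3 (does not fall) — violation.
/f/→/b/: 3→2 (falls) — ok.
/b/→/p/: 2→1 (falls) — ok.
/p/→/m/: 1→5 (does not fall) — violation.

2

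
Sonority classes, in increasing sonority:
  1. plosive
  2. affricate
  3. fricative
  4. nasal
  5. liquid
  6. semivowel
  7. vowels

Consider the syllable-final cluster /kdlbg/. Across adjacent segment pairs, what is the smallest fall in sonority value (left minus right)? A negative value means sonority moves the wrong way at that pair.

-4

/k/ — plosive, sonority 1.
/d/ — plosive, sonority 1.
/l/ — liquid, sonority 5.
/b/ — plosive, sonority 1.
/g/ — plosive, sonority 1.
/k/→/d/: change +0.
/d/→/l/: change -4.
/l/→/b/: change +4.
/b/→/g/: change +0.
Minimum = -4.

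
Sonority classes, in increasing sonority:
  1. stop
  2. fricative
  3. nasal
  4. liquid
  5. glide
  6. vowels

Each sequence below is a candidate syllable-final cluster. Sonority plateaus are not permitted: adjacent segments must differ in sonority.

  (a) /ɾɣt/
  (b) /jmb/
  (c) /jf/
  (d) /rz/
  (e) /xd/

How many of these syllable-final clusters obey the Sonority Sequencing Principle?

(a) 4-2-1 → obeys
(b) 5-3-1 → obeys
(c) 5-2 → obeys
(d) 4-2 → obeys
(e) 2-1 → obeys

5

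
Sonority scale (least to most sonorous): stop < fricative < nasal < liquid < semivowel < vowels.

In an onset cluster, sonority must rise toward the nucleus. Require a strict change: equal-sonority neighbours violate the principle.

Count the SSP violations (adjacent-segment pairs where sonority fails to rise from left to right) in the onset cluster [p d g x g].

/p/ — stop, sonority 1.
/d/ — stop, sonority 1.
/g/ — stop, sonority 1.
/x/ — fricative, sonority 2.
/g/ — stop, sonority 1.
/p/→/d/: 1→1 (plateau) — violation.
/d/→/g/: 1→1 (plateau) — violation.
/g/→/x/: 1→2 (rises) — ok.
/x/→/g/: 2→1 (does not rise) — violation.

3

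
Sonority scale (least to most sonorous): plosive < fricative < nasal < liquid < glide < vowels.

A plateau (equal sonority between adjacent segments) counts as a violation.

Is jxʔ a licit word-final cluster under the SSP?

yes

/j/: glide = 5.
/x/: fricative = 2.
/ʔ/: plosive = 1.
The profile 5-2-1 strictly falls, so the word-final cluster satisfies the SSP.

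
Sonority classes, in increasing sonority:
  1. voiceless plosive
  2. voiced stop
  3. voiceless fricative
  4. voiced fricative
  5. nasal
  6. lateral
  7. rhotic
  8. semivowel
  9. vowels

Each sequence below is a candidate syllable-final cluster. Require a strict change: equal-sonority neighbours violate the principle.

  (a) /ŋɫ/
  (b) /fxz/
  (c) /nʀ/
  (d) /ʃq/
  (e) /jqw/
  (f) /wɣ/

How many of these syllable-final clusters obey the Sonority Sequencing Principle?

(a) sonority 5-6: ill-formed.
(b) sonority 3-3-4: ill-formed.
(c) sonority 5-7: ill-formed.
(d) sonority 3-1: well-formed.
(e) sonority 8-1-8: ill-formed.
(f) sonority 8-4: well-formed.

2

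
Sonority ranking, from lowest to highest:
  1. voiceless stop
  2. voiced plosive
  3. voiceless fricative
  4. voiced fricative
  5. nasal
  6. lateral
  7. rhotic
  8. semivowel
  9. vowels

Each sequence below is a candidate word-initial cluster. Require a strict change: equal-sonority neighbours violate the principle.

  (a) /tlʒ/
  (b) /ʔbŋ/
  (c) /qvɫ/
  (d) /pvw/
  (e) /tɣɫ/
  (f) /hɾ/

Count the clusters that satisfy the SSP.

5

(a) /tlʒ/: profile 1-6-4 — violates.
(b) /ʔbŋ/: profile 1-2-5 — obeys.
(c) /qvɫ/: profile 1-4-6 — obeys.
(d) /pvw/: profile 1-4-8 — obeys.
(e) /tɣɫ/: profile 1-4-6 — obeys.
(f) /hɾ/: profile 3-7 — obeys.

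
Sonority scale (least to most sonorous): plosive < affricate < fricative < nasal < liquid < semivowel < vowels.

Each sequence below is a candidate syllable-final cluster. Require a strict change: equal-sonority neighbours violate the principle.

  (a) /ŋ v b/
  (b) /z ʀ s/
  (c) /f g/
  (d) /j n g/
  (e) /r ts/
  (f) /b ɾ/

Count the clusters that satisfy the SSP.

(a) sonority 4-3-1: well-formed.
(b) sonority 3-5-3: ill-formed.
(c) sonority 3-1: well-formed.
(d) sonority 6-4-1: well-formed.
(e) sonority 5-2: well-formed.
(f) sonority 1-5: ill-formed.

4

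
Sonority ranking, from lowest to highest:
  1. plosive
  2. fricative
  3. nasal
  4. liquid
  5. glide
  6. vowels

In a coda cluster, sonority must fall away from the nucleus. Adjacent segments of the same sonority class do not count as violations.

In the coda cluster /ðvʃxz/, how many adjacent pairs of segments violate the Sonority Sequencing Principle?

/ð/ is a fricative (sonority 2).
/v/ is a fricative (sonority 2).
/ʃ/ is a fricative (sonority 2).
/x/ is a fricative (sonority 2).
/z/ is a fricative (sonority 2).
/ð/→/v/: 2→2 (plateau, allowed) — ok.
/v/→/ʃ/: 2→2 (plateau, allowed) — ok.
/ʃ/→/x/: 2→2 (plateau, allowed) — ok.
/x/→/z/: 2→2 (plateau, allowed) — ok.

0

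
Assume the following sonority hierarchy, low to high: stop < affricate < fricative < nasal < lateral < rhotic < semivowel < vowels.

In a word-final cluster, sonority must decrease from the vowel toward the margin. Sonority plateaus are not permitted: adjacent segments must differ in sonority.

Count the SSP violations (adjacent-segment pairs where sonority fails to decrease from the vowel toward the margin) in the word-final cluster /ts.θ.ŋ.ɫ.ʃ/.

/ts/: affricate = 2.
/θ/: fricative = 3.
/ŋ/: nasal = 4.
/ɫ/: lateral = 5.
/ʃ/: fricative = 3.
/ts/→/θ/: 2→3 (does not fall) — violation.
/θ/→/ŋ/: 3→4 (does not fall) — violation.
/ŋ/→/ɫ/: 4→5 (does not fall) — violation.
/ɫ/→/ʃ/: 5→3 (falls) — ok.

3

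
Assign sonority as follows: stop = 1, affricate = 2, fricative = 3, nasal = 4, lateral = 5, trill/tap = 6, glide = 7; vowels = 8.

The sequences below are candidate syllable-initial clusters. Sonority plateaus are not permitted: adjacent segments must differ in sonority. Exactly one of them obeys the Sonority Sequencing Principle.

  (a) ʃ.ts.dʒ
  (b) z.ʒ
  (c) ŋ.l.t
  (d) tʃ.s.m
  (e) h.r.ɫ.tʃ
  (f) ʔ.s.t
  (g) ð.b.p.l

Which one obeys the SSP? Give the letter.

(a) sonority 3-2-2: ill-formed.
(b) sonority 3-3: ill-formed.
(c) sonority 4-5-1: ill-formed.
(d) sonority 2-3-4: well-formed.
(e) sonority 3-6-5-2: ill-formed.
(f) sonority 1-3-1: ill-formed.
(g) sonority 3-1-1-5: ill-formed.

d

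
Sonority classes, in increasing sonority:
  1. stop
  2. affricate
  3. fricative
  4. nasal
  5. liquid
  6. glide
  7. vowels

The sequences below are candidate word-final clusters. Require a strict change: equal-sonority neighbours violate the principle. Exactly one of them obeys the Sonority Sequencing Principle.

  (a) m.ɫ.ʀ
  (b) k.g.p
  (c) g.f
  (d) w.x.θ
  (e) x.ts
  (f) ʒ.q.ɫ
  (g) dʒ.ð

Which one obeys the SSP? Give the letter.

(a) 4-5-5 → violates
(b) 1-1-1 → violates
(c) 1-3 → violates
(d) 6-3-3 → violates
(e) 3-2 → obeys
(f) 3-1-5 → violates
(g) 2-3 → violates

e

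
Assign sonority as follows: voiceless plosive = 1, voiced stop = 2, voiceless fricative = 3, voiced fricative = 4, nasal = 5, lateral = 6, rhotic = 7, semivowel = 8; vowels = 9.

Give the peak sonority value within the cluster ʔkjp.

8

/ʔ/: voiceless plosive = 1.
/k/: voiceless plosive = 1.
/j/: semivowel = 8.
/p/: voiceless plosive = 1.
The maximum is 8.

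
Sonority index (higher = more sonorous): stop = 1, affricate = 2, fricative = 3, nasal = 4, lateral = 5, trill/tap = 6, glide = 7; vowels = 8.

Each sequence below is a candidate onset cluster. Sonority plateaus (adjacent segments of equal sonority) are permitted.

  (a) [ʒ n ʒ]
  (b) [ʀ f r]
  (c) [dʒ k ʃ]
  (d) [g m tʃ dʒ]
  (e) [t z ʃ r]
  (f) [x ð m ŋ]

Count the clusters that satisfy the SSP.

(a) 3-4-3 → violates
(b) 6-3-6 → violates
(c) 2-1-3 → violates
(d) 1-4-2-2 → violates
(e) 1-3-3-6 → obeys
(f) 3-3-4-4 → obeys

2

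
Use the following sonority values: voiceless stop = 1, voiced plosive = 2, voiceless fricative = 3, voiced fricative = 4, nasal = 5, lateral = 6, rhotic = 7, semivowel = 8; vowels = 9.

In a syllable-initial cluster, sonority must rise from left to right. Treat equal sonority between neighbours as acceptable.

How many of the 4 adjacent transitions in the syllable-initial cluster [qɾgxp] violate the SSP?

2

/q/: voiceless stop = 1.
/ɾ/: rhotic = 7.
/g/: voiced plosive = 2.
/x/: voiceless fricative = 3.
/p/: voiceless stop = 1.
/q/→/ɾ/: 1→7 (rises) — ok.
/ɾ/→/g/: 7→2 (does not rise) — violation.
/g/→/x/: 2→3 (rises) — ok.
/x/→/p/: 3→1 (does not rise) — violation.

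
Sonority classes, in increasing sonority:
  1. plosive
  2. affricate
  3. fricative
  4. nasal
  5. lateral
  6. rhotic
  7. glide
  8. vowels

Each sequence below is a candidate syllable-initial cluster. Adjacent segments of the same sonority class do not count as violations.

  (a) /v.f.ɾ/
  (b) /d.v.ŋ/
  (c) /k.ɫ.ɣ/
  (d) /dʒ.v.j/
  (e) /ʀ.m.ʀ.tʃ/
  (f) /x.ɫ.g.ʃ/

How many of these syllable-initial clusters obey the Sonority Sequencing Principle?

(a) /v.f.ɾ/: profile 3-3-6 — obeys.
(b) /d.v.ŋ/: profile 1-3-4 — obeys.
(c) /k.ɫ.ɣ/: profile 1-5-3 — violates.
(d) /dʒ.v.j/: profile 2-3-7 — obeys.
(e) /ʀ.m.ʀ.tʃ/: profile 6-4-6-2 — violates.
(f) /x.ɫ.g.ʃ/: profile 3-5-1-3 — violates.

3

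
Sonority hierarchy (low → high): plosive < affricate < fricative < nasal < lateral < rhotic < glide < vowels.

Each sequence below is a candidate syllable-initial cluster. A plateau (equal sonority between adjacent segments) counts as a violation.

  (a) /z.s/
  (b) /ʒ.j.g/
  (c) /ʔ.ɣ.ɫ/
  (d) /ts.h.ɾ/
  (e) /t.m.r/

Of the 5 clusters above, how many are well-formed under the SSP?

3

(a) 3-3 → violates
(b) 3-7-1 → violates
(c) 1-3-5 → obeys
(d) 2-3-6 → obeys
(e) 1-4-6 → obeys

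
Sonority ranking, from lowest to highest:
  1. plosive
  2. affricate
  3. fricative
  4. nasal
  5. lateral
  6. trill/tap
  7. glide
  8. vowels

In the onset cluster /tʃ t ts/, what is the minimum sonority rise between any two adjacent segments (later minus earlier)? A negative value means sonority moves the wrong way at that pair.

-1

/tʃ/ is an affricate (sonority 2).
/t/ is a plosive (sonority 1).
/ts/ is an affricate (sonority 2).
/tʃ/→/t/: change -1.
/t/→/ts/: change +1.
Minimum = -1.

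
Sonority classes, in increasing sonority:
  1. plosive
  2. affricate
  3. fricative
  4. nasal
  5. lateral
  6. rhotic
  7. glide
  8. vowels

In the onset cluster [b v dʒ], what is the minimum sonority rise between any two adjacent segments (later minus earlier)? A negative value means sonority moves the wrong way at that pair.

/b/ — plosive, sonority 1.
/v/ — fricative, sonority 3.
/dʒ/ — affricate, sonority 2.
/b/→/v/: change +2.
/v/→/dʒ/: change -1.
Minimum = -1.

-1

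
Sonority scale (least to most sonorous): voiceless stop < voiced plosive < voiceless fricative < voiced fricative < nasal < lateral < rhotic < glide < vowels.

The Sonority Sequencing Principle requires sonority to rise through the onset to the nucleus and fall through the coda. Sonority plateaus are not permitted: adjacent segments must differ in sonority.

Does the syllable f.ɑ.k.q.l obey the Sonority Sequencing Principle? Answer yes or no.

no

Onset: /f/ is a voiceless fricative (sonority 3); then the nucleus /ɑ/ (sonority 9).
Onset profile 3-9 — rises to the nucleus.
Coda: /k/ is a voiceless stop (sonority 1), /q/ is a voiceless stop (sonority 1), /l/ is a lateral (sonority 6).
Coda profile 9-1-1-6 — does not strictly fall throughout.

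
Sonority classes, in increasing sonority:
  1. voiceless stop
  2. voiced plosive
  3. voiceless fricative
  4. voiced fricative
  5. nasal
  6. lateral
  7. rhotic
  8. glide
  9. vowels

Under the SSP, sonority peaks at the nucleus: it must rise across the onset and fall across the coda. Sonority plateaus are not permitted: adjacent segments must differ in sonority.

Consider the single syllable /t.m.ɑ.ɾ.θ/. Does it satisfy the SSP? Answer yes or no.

Onset: /t/ is a voiceless stop (sonority 1), /m/ is a nasal (sonority 5); then the nucleus /ɑ/ (sonority 9).
Onset profile 1-5-9 — rises to the nucleus.
Coda: /ɾ/ is a rhotic (sonority 7), /θ/ is a voiceless fricative (sonority 3).
Coda profile 9-7-3 — falls from the nucleus.

yes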